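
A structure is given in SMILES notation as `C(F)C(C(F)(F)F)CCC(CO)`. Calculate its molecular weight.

Atom tally by fragment:
  FCH2 → C:1 H:2 F:1
  CH(CF3) → C:2 H:1 F:3
  CH2 → C:1 H:2
  CH2 → C:1 H:2
  CH2CH2OH → C:2 H:5 O:1
Element totals:
  C: 7
  H: 12
  F: 4
  O: 1
Molecular formula: C7H12F4O.
  M = 7(12.011) + 12(1.008) + 4(18.998) + 15.999
    = 84.077 + 12.096 + 75.992 + 15.999 = 188.164

188.16 g/mol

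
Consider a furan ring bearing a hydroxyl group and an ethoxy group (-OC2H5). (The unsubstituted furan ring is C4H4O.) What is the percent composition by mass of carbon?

56.25%

Atom tally by fragment:
  furan ring core → C:4 H:4 O:1
  (− 2 ring H displaced by substituents)
  + OH → O:1 H:1
  + OC2H5 → C:2 H:5 O:1
Element totals:
  C: 6
  H: 8
  O: 3
Molecular formula: C6H8O3.
Molar mass = 128.127 g/mol.
Mass from C: 6 × 12.011 = 72.066 g/mol.
%C = 72.066 / 128.127 × 100 = 56.25%.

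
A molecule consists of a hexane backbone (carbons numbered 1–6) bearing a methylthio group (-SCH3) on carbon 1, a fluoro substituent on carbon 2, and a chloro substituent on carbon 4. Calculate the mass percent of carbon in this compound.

Atom tally by fragment:
  CH3SCH2 → C:2 H:5 S:1
  CH(F) → C:1 H:1 F:1
  CH2 → C:1 H:2
  CH(Cl) → C:1 H:1 Cl:1
  CH2 → C:1 H:2
  CH3 → C:1 H:3
Element totals:
  C: 7
  H: 14
  Cl: 1
  F: 1
  S: 1
Molecular formula: C7H14ClFS.
Molar mass = 184.697 g/mol.
Mass from C: 7 × 12.011 = 84.077 g/mol.
%C = 84.077 / 184.697 × 100 = 45.52%.

45.52%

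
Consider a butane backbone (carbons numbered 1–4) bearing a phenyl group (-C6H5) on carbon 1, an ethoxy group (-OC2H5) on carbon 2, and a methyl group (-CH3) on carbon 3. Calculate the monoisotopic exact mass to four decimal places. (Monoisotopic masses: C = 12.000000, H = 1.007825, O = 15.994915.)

192.1514

Atom tally by fragment:
  C6H5CH2 → C:7 H:7
  CH(OC2H5) → C:3 H:6 O:1
  CH(CH3) → C:2 H:4
  CH3 → C:1 H:3
Element totals:
  C: 13
  H: 20
  O: 1
Molecular formula: C13H20O.
  M = 13(12.0) + 20(1.007825) + 15.994915
    = 156.000000 + 20.156500 + 15.994915 = 192.151415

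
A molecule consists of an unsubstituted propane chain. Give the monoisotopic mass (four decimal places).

44.0626

Atom tally by fragment:
  CH3 → C:1 H:3
  CH2 → C:1 H:2
  CH3 → C:1 H:3
Element totals:
  C: 3
  H: 8
Molecular formula: C3H8.
  M = 3(12.0) + 8(1.007825)
    = 36.000000 + 8.062600 = 44.062600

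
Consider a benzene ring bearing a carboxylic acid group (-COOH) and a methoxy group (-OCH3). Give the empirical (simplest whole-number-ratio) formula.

Atom tally by fragment:
  benzene ring core → C:6 H:6
  (− 2 ring H displaced by substituents)
  + COOH → C:1 H:1 O:2
  + OCH3 → C:1 H:3 O:1
Element totals:
  C: 8
  H: 8
  O: 3
Molecular formula: C8H8O3.
gcd of subscripts (8, 8, 3) = 1, so the empirical formula equals the molecular formula.

C8H8O3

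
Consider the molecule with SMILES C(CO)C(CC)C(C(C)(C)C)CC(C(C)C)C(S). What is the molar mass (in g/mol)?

Atom tally by fragment:
  HOCH2CH2 → C:2 H:5 O:1
  CH(C2H5) → C:3 H:6
  CH(C(CH3)3) → C:5 H:10
  CH2 → C:1 H:2
  CH(CH(CH3)2) → C:4 H:8
  CH2SH → C:1 H:3 S:1
Element totals:
  C: 16
  H: 34
  O: 1
  S: 1
Molecular formula: C16H34OS.
  M = 16(12.011) + 34(1.008) + 15.999 + 32.06
    = 192.176 + 34.272 + 15.999 + 32.060 = 274.507

274.51 g/mol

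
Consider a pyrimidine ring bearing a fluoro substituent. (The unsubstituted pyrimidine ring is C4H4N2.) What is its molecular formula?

C4H3FN2

Atom tally by fragment:
  pyrimidine ring core → C:4 H:4 N:2
  (− 1 ring H displaced by substituents)
  + F → F:1
Element totals:
  C: 4
  H: 3
  F: 1
  N: 2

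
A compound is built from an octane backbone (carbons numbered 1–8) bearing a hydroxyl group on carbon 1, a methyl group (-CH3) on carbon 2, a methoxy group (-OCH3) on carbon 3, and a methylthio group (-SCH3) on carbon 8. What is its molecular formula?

Atom tally by fragment:
  HOCH2 → C:1 H:3 O:1
  CH(CH3) → C:2 H:4
  CH(OCH3) → C:2 H:4 O:1
  CH2 → C:1 H:2
  CH2 → C:1 H:2
  CH2 → C:1 H:2
  CH2 → C:1 H:2
  CH2SCH3 → C:2 H:5 S:1
Element totals:
  C: 11
  H: 24
  O: 2
  S: 1

C11H24O2S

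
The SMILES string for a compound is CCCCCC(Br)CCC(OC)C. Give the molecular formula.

C11H23BrO

Atom tally by fragment:
  CH3 → C:1 H:3
  CH2 → C:1 H:2
  CH2 → C:1 H:2
  CH2 → C:1 H:2
  CH2 → C:1 H:2
  CH(Br) → C:1 H:1 Br:1
  CH2 → C:1 H:2
  CH2 → C:1 H:2
  CH(OCH3) → C:2 H:4 O:1
  CH3 → C:1 H:3
Element totals:
  C: 11
  H: 23
  Br: 1
  O: 1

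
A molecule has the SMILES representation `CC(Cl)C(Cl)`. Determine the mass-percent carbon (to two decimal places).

31.89%

Atom tally by fragment:
  CH3 → C:1 H:3
  CH(Cl) → C:1 H:1 Cl:1
  CH2Cl → C:1 H:2 Cl:1
Element totals:
  C: 3
  H: 6
  Cl: 2
Molecular formula: C3H6Cl2.
Molar mass = 112.981 g/mol.
Mass from C: 3 × 12.011 = 36.033 g/mol.
%C = 36.033 / 112.981 × 100 = 31.89%.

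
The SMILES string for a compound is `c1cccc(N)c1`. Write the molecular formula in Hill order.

C6H7N

Atom tally by fragment:
  benzene ring core → C:6 H:6
  (− 1 ring H displaced by substituents)
  + NH2 → N:1 H:2
Element totals:
  C: 6
  H: 7
  N: 1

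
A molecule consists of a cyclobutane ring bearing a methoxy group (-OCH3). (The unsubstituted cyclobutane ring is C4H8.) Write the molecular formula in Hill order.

C5H10O

Atom tally by fragment:
  cyclobutane ring core → C:4 H:8
  (− 1 ring H displaced by substituents)
  + OCH3 → C:1 H:3 O:1
Element totals:
  C: 5
  H: 10
  O: 1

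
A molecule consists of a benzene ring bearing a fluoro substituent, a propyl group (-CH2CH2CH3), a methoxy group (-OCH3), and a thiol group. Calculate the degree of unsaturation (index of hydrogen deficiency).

4

Atom tally by fragment:
  benzene ring core → C:6 H:6
  (− 4 ring H displaced by substituents)
  + F → F:1
  + CH2CH2CH3 → C:3 H:7
  + OCH3 → C:1 H:3 O:1
  + SH → S:1 H:1
Element totals:
  C: 10
  H: 13
  F: 1
  O: 1
  S: 1
Molecular formula: C10H13FOS.
DoU = (2C + 2 + N − H − X) / 2 = (2·10 + 2 + 0 − 13 − 1) / 2 = 4.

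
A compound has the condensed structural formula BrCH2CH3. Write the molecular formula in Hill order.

Element totals:
  C: 2
  H: 5
  Br: 1

C2H5Br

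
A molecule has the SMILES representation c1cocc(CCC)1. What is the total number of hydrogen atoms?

Atom tally by fragment:
  furan ring core → C:4 H:4 O:1
  (− 1 ring H displaced by substituents)
  + CH2CH2CH3 → C:3 H:7
Element totals:
  C: 7
  H: 10
  O: 1

10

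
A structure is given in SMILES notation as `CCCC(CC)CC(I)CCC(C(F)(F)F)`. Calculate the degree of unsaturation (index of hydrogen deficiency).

Atom tally by fragment:
  CH3 → C:1 H:3
  CH2 → C:1 H:2
  CH2 → C:1 H:2
  CH(C2H5) → C:3 H:6
  CH2 → C:1 H:2
  CH(I) → C:1 H:1 I:1
  CH2 → C:1 H:2
  CH2 → C:1 H:2
  CH2CF3 → C:2 H:2 F:3
Element totals:
  C: 12
  H: 22
  F: 3
  I: 1
Molecular formula: C12H22F3I.
DoU = (2C + 2 + N − H − X) / 2 = (2·12 + 2 + 0 − 22 − 4) / 2 = 0.

0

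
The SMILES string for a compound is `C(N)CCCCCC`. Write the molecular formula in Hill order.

C7H17N

Atom tally by fragment:
  H2NCH2 → C:1 H:4 N:1
  CH2 → C:1 H:2
  CH2 → C:1 H:2
  CH2 → C:1 H:2
  CH2 → C:1 H:2
  CH2 → C:1 H:2
  CH3 → C:1 H:3
Element totals:
  C: 7
  H: 17
  N: 1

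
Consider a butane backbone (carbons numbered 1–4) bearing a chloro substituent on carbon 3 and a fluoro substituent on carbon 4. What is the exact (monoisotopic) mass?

Atom tally by fragment:
  CH3 → C:1 H:3
  CH2 → C:1 H:2
  CH(Cl) → C:1 H:1 Cl:1
  CH2F → C:1 H:2 F:1
Element totals:
  C: 4
  H: 8
  Cl: 1
  F: 1
Molecular formula: C4H8ClF.
  M = 4(12.0) + 8(1.007825) + 34.968853 + 18.998403
    = 48.000000 + 8.062600 + 34.968853 + 18.998403 = 110.029856

110.0299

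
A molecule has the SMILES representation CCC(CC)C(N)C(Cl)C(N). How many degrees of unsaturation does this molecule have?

0

Atom tally by fragment:
  CH3 → C:1 H:3
  CH2 → C:1 H:2
  CH(C2H5) → C:3 H:6
  CH(NH2) → C:1 H:3 N:1
  CH(Cl) → C:1 H:1 Cl:1
  CH2NH2 → C:1 H:4 N:1
Element totals:
  C: 8
  H: 19
  Cl: 1
  N: 2
Molecular formula: C8H19ClN2.
DoU = (2C + 2 + N − H − X) / 2 = (2·8 + 2 + 2 − 19 − 1) / 2 = 0.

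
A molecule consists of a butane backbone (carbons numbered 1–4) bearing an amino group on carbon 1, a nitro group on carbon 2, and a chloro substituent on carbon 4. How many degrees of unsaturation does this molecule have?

Atom tally by fragment:
  H2NCH2 → C:1 H:4 N:1
  CH(NO2) → C:1 H:1 N:1 O:2
  CH2 → C:1 H:2
  CH2Cl → C:1 H:2 Cl:1
Element totals:
  C: 4
  H: 9
  Cl: 1
  N: 2
  O: 2
Molecular formula: C4H9ClN2O2.
DoU = (2C + 2 + N − H − X) / 2 = (2·4 + 2 + 2 − 9 − 1) / 2 = 1.

1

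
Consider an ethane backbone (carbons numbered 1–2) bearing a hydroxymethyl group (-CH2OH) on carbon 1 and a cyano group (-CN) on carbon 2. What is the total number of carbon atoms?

4

Atom tally by fragment:
  HOCH2CH2 → C:2 H:5 O:1
  CH2CN → C:2 H:2 N:1
Element totals:
  C: 4
  H: 7
  N: 1
  O: 1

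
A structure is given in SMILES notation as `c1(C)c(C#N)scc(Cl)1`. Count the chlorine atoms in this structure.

1

Atom tally by fragment:
  thiophene ring core → C:4 H:4 S:1
  (− 3 ring H displaced by substituents)
  + CH3 → C:1 H:3
  + CN → C:1 N:1
  + Cl → Cl:1
Element totals:
  C: 6
  H: 4
  Cl: 1
  N: 1
  S: 1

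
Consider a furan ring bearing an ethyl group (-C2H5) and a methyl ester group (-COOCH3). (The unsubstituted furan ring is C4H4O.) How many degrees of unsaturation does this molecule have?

4

Atom tally by fragment:
  furan ring core → C:4 H:4 O:1
  (− 2 ring H displaced by substituents)
  + C2H5 → C:2 H:5
  + COOCH3 → C:2 H:3 O:2
Element totals:
  C: 8
  H: 10
  O: 3
Molecular formula: C8H10O3.
DoU = (2C + 2 + N − H − X) / 2 = (2·8 + 2 + 0 − 10 − 0) / 2 = 4.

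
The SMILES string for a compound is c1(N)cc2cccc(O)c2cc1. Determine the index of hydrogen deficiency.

7

Atom tally by fragment:
  naphthalene ring system core → C:10 H:8
  (− 2 ring H displaced by substituents)
  + NH2 → N:1 H:2
  + OH → O:1 H:1
Element totals:
  C: 10
  H: 9
  N: 1
  O: 1
Molecular formula: C10H9NO.
DoU = (2C + 2 + N − H − X) / 2 = (2·10 + 2 + 1 − 9 − 0) / 2 = 7.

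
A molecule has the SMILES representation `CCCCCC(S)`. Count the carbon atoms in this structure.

Atom tally by fragment:
  CH3 → C:1 H:3
  CH2 → C:1 H:2
  CH2 → C:1 H:2
  CH2 → C:1 H:2
  CH2 → C:1 H:2
  CH2SH → C:1 H:3 S:1
Element totals:
  C: 6
  H: 14
  S: 1

6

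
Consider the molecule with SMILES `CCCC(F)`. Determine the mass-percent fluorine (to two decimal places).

24.96%

Atom tally by fragment:
  CH3 → C:1 H:3
  CH2 → C:1 H:2
  CH2 → C:1 H:2
  CH2F → C:1 H:2 F:1
Element totals:
  C: 4
  H: 9
  F: 1
Molecular formula: C4H9F.
Molar mass = 76.114 g/mol.
Mass from F: 1 × 18.998 = 18.998 g/mol.
%F = 18.998 / 76.114 × 100 = 24.96%.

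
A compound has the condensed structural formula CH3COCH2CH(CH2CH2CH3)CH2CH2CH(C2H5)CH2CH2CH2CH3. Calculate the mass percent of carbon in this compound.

Atom tally by fragment:
  CH3COCH2 → C:3 H:5 O:1
  CH(CH2CH2CH3) → C:4 H:8
  CH2 → C:1 H:2
  CH2 → C:1 H:2
  CH(C2H5) → C:3 H:6
  CH2 → C:1 H:2
  CH2 → C:1 H:2
  CH2 → C:1 H:2
  CH3 → C:1 H:3
Element totals:
  C: 16
  H: 32
  O: 1
Molecular formula: C16H32O.
Molar mass = 240.431 g/mol.
Mass from C: 16 × 12.011 = 192.176 g/mol.
%C = 192.176 / 240.431 × 100 = 79.93%.

79.93%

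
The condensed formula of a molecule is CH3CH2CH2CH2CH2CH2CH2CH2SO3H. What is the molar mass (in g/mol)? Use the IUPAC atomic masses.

194.29 g/mol

Atom tally by fragment:
  CH3 → C:1 H:3
  CH2 → C:1 H:2
  CH2 → C:1 H:2
  CH2 → C:1 H:2
  CH2 → C:1 H:2
  CH2 → C:1 H:2
  CH2 → C:1 H:2
  CH2SO3H → C:1 H:3 S:1 O:3
Element totals:
  C: 8
  H: 18
  O: 3
  S: 1
Molecular formula: C8H18O3S.
  M = 8(12.011) + 18(1.008) + 3(15.999) + 32.06
    = 96.088 + 18.144 + 47.997 + 32.060 = 194.289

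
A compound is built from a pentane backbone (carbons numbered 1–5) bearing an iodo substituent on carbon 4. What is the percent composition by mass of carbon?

Atom tally by fragment:
  CH3 → C:1 H:3
  CH2 → C:1 H:2
  CH2 → C:1 H:2
  CH(I) → C:1 H:1 I:1
  CH3 → C:1 H:3
Element totals:
  C: 5
  H: 11
  I: 1
Molecular formula: C5H11I.
Molar mass = 198.047 g/mol.
Mass from C: 5 × 12.011 = 60.055 g/mol.
%C = 60.055 / 198.047 × 100 = 30.32%.

30.32%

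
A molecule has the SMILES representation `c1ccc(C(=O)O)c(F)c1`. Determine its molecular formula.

C7H5FO2

Atom tally by fragment:
  benzene ring core → C:6 H:6
  (− 2 ring H displaced by substituents)
  + COOH → C:1 H:1 O:2
  + F → F:1
Element totals:
  C: 7
  H: 5
  F: 1
  O: 2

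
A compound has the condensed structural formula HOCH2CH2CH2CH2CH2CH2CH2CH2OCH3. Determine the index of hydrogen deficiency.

Atom tally by fragment:
  HOCH2CH2 → C:2 H:5 O:1
  CH2 → C:1 H:2
  CH2 → C:1 H:2
  CH2 → C:1 H:2
  CH2 → C:1 H:2
  CH2 → C:1 H:2
  CH2OCH3 → C:2 H:5 O:1
Element totals:
  C: 9
  H: 20
  O: 2
Molecular formula: C9H20O2.
DoU = (2C + 2 + N − H − X) / 2 = (2·9 + 2 + 0 − 20 − 0) / 2 = 0.

0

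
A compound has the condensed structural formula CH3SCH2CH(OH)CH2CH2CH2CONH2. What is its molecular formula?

Atom tally by fragment:
  CH3SCH2 → C:2 H:5 S:1
  CH(OH) → C:1 H:2 O:1
  CH2 → C:1 H:2
  CH2 → C:1 H:2
  CH2CONH2 → C:2 H:4 O:1 N:1
Element totals:
  C: 7
  H: 15
  N: 1
  O: 2
  S: 1

C7H15NO2S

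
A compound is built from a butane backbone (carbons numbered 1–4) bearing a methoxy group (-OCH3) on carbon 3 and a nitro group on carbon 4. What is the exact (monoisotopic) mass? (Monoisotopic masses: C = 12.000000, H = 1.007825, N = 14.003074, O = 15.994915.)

133.0739

Atom tally by fragment:
  CH3 → C:1 H:3
  CH2 → C:1 H:2
  CH(OCH3) → C:2 H:4 O:1
  CH2NO2 → C:1 H:2 N:1 O:2
Element totals:
  C: 5
  H: 11
  N: 1
  O: 3
Molecular formula: C5H11NO3.
  M = 5(12.0) + 11(1.007825) + 14.003074 + 3(15.994915)
    = 60.000000 + 11.086075 + 14.003074 + 47.984745 = 133.073894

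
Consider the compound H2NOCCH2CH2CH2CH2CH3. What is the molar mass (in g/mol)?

115.18 g/mol

Atom tally by fragment:
  H2NOCCH2 → C:2 H:4 O:1 N:1
  CH2 → C:1 H:2
  CH2 → C:1 H:2
  CH2 → C:1 H:2
  CH3 → C:1 H:3
Element totals:
  C: 6
  H: 13
  N: 1
  O: 1
Molecular formula: C6H13NO.
  M = 6(12.011) + 13(1.008) + 14.007 + 15.999
    = 72.066 + 13.104 + 14.007 + 15.999 = 115.176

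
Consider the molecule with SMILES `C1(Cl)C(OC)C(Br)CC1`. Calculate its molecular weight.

213.50 g/mol

Atom tally by fragment:
  cyclopentane ring core → C:5 H:10
  (− 3 ring H displaced by substituents)
  + Cl → Cl:1
  + OCH3 → C:1 H:3 O:1
  + Br → Br:1
Element totals:
  C: 6
  H: 10
  Br: 1
  Cl: 1
  O: 1
Molecular formula: C6H10BrClO.
  M = 6(12.011) + 10(1.008) + 79.904 + 35.45 + 15.999
    = 72.066 + 10.080 + 79.904 + 35.450 + 15.999 = 213.499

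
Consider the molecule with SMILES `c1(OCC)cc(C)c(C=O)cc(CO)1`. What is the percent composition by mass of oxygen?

24.71%

Atom tally by fragment:
  benzene ring core → C:6 H:6
  (− 4 ring H displaced by substituents)
  + OC2H5 → C:2 H:5 O:1
  + CH3 → C:1 H:3
  + CHO → C:1 H:1 O:1
  + CH2OH → C:1 H:3 O:1
Element totals:
  C: 11
  H: 14
  O: 3
Molecular formula: C11H14O3.
Molar mass = 194.230 g/mol.
Mass from O: 3 × 15.999 = 47.997 g/mol.
%O = 47.997 / 194.230 × 100 = 24.71%.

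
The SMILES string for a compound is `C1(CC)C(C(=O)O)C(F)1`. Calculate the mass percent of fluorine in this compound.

Atom tally by fragment:
  cyclopropane ring core → C:3 H:6
  (− 3 ring H displaced by substituents)
  + C2H5 → C:2 H:5
  + COOH → C:1 H:1 O:2
  + F → F:1
Element totals:
  C: 6
  H: 9
  F: 1
  O: 2
Molecular formula: C6H9FO2.
Molar mass = 132.134 g/mol.
Mass from F: 1 × 18.998 = 18.998 g/mol.
%F = 18.998 / 132.134 × 100 = 14.38%.

14.38%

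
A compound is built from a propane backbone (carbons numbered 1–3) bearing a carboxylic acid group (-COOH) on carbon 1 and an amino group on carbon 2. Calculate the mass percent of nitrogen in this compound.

Atom tally by fragment:
  HOOCCH2 → C:2 H:3 O:2
  CH(NH2) → C:1 H:3 N:1
  CH3 → C:1 H:3
Element totals:
  C: 4
  H: 9
  N: 1
  O: 2
Molecular formula: C4H9NO2.
Molar mass = 103.121 g/mol.
Mass from N: 1 × 14.007 = 14.007 g/mol.
%N = 14.007 / 103.121 × 100 = 13.58%.

13.58%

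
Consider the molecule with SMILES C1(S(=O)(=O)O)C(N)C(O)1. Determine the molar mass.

153.15 g/mol

Atom tally by fragment:
  cyclopropane ring core → C:3 H:6
  (− 3 ring H displaced by substituents)
  + SO3H → S:1 O:3 H:1
  + NH2 → N:1 H:2
  + OH → O:1 H:1
Element totals:
  C: 3
  H: 7
  N: 1
  O: 4
  S: 1
Molecular formula: C3H7NO4S.
  M = 3(12.011) + 7(1.008) + 14.007 + 4(15.999) + 32.06
    = 36.033 + 7.056 + 14.007 + 63.996 + 32.060 = 153.152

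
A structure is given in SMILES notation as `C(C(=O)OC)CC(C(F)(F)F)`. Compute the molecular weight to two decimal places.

Atom tally by fragment:
  CH3OOCCH2 → C:3 H:5 O:2
  CH2 → C:1 H:2
  CH2CF3 → C:2 H:2 F:3
Element totals:
  C: 6
  H: 9
  F: 3
  O: 2
Molecular formula: C6H9F3O2.
  M = 6(12.011) + 9(1.008) + 3(18.998) + 2(15.999)
    = 72.066 + 9.072 + 56.994 + 31.998 = 170.130

170.13 g/mol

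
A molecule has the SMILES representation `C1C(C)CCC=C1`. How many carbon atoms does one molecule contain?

7

Atom tally by fragment:
  cyclohexene ring core → C:6 H:10
  (− 1 ring H displaced by substituents)
  + CH3 → C:1 H:3
Element totals:
  C: 7
  H: 12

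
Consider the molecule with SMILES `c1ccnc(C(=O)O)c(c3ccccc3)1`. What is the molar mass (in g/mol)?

199.21 g/mol

Atom tally by fragment:
  pyridine ring core → C:5 H:5 N:1
  (− 2 ring H displaced by substituents)
  + COOH → C:1 H:1 O:2
  + C6H5 → C:6 H:5
Element totals:
  C: 12
  H: 9
  N: 1
  O: 2
Molecular formula: C12H9NO2.
  M = 12(12.011) + 9(1.008) + 14.007 + 2(15.999)
    = 144.132 + 9.072 + 14.007 + 31.998 = 199.209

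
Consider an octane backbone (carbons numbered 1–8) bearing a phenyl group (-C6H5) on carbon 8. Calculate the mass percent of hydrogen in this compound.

11.65%

Atom tally by fragment:
  CH3 → C:1 H:3
  CH2 → C:1 H:2
  CH2 → C:1 H:2
  CH2 → C:1 H:2
  CH2 → C:1 H:2
  CH2 → C:1 H:2
  CH2 → C:1 H:2
  CH2C6H5 → C:7 H:7
Element totals:
  C: 14
  H: 22
Molecular formula: C14H22.
Molar mass = 190.330 g/mol.
Mass from H: 22 × 1.008 = 22.176 g/mol.
%H = 22.176 / 190.330 × 100 = 11.65%.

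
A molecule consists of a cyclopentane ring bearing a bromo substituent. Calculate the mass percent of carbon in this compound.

Atom tally by fragment:
  cyclopentane ring core → C:5 H:10
  (− 1 ring H displaced by substituents)
  + Br → Br:1
Element totals:
  C: 5
  H: 9
  Br: 1
Molecular formula: C5H9Br.
Molar mass = 149.031 g/mol.
Mass from C: 5 × 12.011 = 60.055 g/mol.
%C = 60.055 / 149.031 × 100 = 40.30%.

40.30%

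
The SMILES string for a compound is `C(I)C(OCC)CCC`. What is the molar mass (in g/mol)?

Atom tally by fragment:
  ICH2 → C:1 H:2 I:1
  CH(OC2H5) → C:3 H:6 O:1
  CH2 → C:1 H:2
  CH2 → C:1 H:2
  CH3 → C:1 H:3
Element totals:
  C: 7
  H: 15
  I: 1
  O: 1
Molecular formula: C7H15IO.
  M = 7(12.011) + 15(1.008) + 126.904 + 15.999
    = 84.077 + 15.120 + 126.904 + 15.999 = 242.100

242.10 g/mol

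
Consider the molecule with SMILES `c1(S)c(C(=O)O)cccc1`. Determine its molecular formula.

C7H6O2S

Atom tally by fragment:
  benzene ring core → C:6 H:6
  (− 2 ring H displaced by substituents)
  + SH → S:1 H:1
  + COOH → C:1 H:1 O:2
Element totals:
  C: 7
  H: 6
  O: 2
  S: 1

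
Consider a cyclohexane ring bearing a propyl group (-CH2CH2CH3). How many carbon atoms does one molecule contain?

Atom tally by fragment:
  cyclohexane ring core → C:6 H:12
  (− 1 ring H displaced by substituents)
  + CH2CH2CH3 → C:3 H:7
Element totals:
  C: 9
  H: 18

9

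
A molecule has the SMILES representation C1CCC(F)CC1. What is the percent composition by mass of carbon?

70.55%

Atom tally by fragment:
  cyclohexane ring core → C:6 H:12
  (− 1 ring H displaced by substituents)
  + F → F:1
Element totals:
  C: 6
  H: 11
  F: 1
Molecular formula: C6H11F.
Molar mass = 102.152 g/mol.
Mass from C: 6 × 12.011 = 72.066 g/mol.
%C = 72.066 / 102.152 × 100 = 70.55%.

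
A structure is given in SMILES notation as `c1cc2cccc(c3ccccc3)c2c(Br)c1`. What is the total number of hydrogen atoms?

Atom tally by fragment:
  naphthalene ring system core → C:10 H:8
  (− 2 ring H displaced by substituents)
  + C6H5 → C:6 H:5
  + Br → Br:1
Element totals:
  C: 16
  H: 11
  Br: 1

11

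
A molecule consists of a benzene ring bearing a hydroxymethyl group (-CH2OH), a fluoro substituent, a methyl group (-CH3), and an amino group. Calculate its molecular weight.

155.17 g/mol

Atom tally by fragment:
  benzene ring core → C:6 H:6
  (− 4 ring H displaced by substituents)
  + CH2OH → C:1 H:3 O:1
  + F → F:1
  + CH3 → C:1 H:3
  + NH2 → N:1 H:2
Element totals:
  C: 8
  H: 10
  F: 1
  N: 1
  O: 1
Molecular formula: C8H10FNO.
  M = 8(12.011) + 10(1.008) + 18.998 + 14.007 + 15.999
    = 96.088 + 10.080 + 18.998 + 14.007 + 15.999 = 155.172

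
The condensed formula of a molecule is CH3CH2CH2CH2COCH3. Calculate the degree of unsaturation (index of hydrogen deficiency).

Atom tally by fragment:
  CH3 → C:1 H:3
  CH2 → C:1 H:2
  CH2 → C:1 H:2
  CH2COCH3 → C:3 H:5 O:1
Element totals:
  C: 6
  H: 12
  O: 1
Molecular formula: C6H12O.
DoU = (2C + 2 + N − H − X) / 2 = (2·6 + 2 + 0 − 12 − 0) / 2 = 1.

1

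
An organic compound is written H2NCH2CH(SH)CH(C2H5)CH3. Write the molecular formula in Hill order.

Atom tally by fragment:
  H2NCH2 → C:1 H:4 N:1
  CH(SH) → C:1 H:2 S:1
  CH(C2H5) → C:3 H:6
  CH3 → C:1 H:3
Element totals:
  C: 6
  H: 15
  N: 1
  S: 1

C6H15NS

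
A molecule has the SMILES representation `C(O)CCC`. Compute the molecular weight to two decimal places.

Atom tally by fragment:
  HOCH2 → C:1 H:3 O:1
  CH2 → C:1 H:2
  CH2 → C:1 H:2
  CH3 → C:1 H:3
Element totals:
  C: 4
  H: 10
  O: 1
Molecular formula: C4H10O.
  M = 4(12.011) + 10(1.008) + 15.999
    = 48.044 + 10.080 + 15.999 = 74.123

74.12 g/mol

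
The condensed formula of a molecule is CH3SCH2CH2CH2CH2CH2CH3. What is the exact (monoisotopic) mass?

132.0973

Atom tally by fragment:
  CH3SCH2 → C:2 H:5 S:1
  CH2 → C:1 H:2
  CH2 → C:1 H:2
  CH2 → C:1 H:2
  CH2 → C:1 H:2
  CH3 → C:1 H:3
Element totals:
  C: 7
  H: 16
  S: 1
Molecular formula: C7H16S.
  M = 7(12.0) + 16(1.007825) + 31.972071
    = 84.000000 + 16.125200 + 31.972071 = 132.097271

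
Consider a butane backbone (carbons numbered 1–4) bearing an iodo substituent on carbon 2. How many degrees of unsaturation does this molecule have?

Atom tally by fragment:
  CH3 → C:1 H:3
  CH(I) → C:1 H:1 I:1
  CH2 → C:1 H:2
  CH3 → C:1 H:3
Element totals:
  C: 4
  H: 9
  I: 1
Molecular formula: C4H9I.
DoU = (2C + 2 + N − H − X) / 2 = (2·4 + 2 + 0 − 9 − 1) / 2 = 0.

0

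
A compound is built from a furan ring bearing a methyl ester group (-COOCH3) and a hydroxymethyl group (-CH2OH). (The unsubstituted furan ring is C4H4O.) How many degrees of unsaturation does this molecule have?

Atom tally by fragment:
  furan ring core → C:4 H:4 O:1
  (− 2 ring H displaced by substituents)
  + COOCH3 → C:2 H:3 O:2
  + CH2OH → C:1 H:3 O:1
Element totals:
  C: 7
  H: 8
  O: 4
Molecular formula: C7H8O4.
DoU = (2C + 2 + N − H − X) / 2 = (2·7 + 2 + 0 − 8 − 0) / 2 = 4.

4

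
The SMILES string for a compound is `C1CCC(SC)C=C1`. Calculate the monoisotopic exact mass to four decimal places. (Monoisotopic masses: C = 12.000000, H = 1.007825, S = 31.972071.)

Atom tally by fragment:
  cyclohexene ring core → C:6 H:10
  (− 1 ring H displaced by substituents)
  + SCH3 → C:1 H:3 S:1
Element totals:
  C: 7
  H: 12
  S: 1
Molecular formula: C7H12S.
  M = 7(12.0) + 12(1.007825) + 31.972071
    = 84.000000 + 12.093900 + 31.972071 = 128.065971

128.0660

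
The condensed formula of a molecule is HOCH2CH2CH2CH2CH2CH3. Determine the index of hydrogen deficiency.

Atom tally by fragment:
  HOCH2 → C:1 H:3 O:1
  CH2 → C:1 H:2
  CH2 → C:1 H:2
  CH2 → C:1 H:2
  CH2 → C:1 H:2
  CH3 → C:1 H:3
Element totals:
  C: 6
  H: 14
  O: 1
Molecular formula: C6H14O.
DoU = (2C + 2 + N − H − X) / 2 = (2·6 + 2 + 0 − 14 − 0) / 2 = 0.

0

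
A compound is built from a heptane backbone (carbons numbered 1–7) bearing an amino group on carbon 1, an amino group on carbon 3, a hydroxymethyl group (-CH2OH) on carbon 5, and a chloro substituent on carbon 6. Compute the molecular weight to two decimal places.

Atom tally by fragment:
  H2NCH2 → C:1 H:4 N:1
  CH2 → C:1 H:2
  CH(NH2) → C:1 H:3 N:1
  CH2 → C:1 H:2
  CH(CH2OH) → C:2 H:4 O:1
  CH(Cl) → C:1 H:1 Cl:1
  CH3 → C:1 H:3
Element totals:
  C: 8
  H: 19
  Cl: 1
  N: 2
  O: 1
Molecular formula: C8H19ClN2O.
  M = 8(12.011) + 19(1.008) + 35.45 + 2(14.007) + 15.999
    = 96.088 + 19.152 + 35.450 + 28.014 + 15.999 = 194.703

194.70 g/mol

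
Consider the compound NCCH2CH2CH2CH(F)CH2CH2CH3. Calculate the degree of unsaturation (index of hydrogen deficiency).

2

Atom tally by fragment:
  NCCH2 → C:2 H:2 N:1
  CH2 → C:1 H:2
  CH2 → C:1 H:2
  CH(F) → C:1 H:1 F:1
  CH2 → C:1 H:2
  CH2 → C:1 H:2
  CH3 → C:1 H:3
Element totals:
  C: 8
  H: 14
  F: 1
  N: 1
Molecular formula: C8H14FN.
DoU = (2C + 2 + N − H − X) / 2 = (2·8 + 2 + 1 − 14 − 1) / 2 = 2.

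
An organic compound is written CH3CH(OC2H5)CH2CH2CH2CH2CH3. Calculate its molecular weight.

Element totals:
  C: 9
  H: 20
  O: 1
Molecular formula: C9H20O.
  M = 9(12.011) + 20(1.008) + 15.999
    = 108.099 + 20.160 + 15.999 = 144.258

144.26 g/mol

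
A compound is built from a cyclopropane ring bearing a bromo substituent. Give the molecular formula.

C3H5Br

Atom tally by fragment:
  cyclopropane ring core → C:3 H:6
  (− 1 ring H displaced by substituents)
  + Br → Br:1
Element totals:
  C: 3
  H: 5
  Br: 1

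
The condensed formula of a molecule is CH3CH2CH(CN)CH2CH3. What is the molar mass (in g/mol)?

Element totals:
  C: 6
  H: 11
  N: 1
Molecular formula: C6H11N.
  M = 6(12.011) + 11(1.008) + 14.007
    = 72.066 + 11.088 + 14.007 = 97.161

97.16 g/mol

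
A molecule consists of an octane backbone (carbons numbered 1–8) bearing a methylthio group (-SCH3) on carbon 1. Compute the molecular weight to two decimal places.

160.32 g/mol

Atom tally by fragment:
  CH3SCH2 → C:2 H:5 S:1
  CH2 → C:1 H:2
  CH2 → C:1 H:2
  CH2 → C:1 H:2
  CH2 → C:1 H:2
  CH2 → C:1 H:2
  CH2 → C:1 H:2
  CH3 → C:1 H:3
Element totals:
  C: 9
  H: 20
  S: 1
Molecular formula: C9H20S.
  M = 9(12.011) + 20(1.008) + 32.06
    = 108.099 + 20.160 + 32.060 = 160.319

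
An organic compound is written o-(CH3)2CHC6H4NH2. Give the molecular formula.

Atom tally by fragment:
  benzene ring core → C:6 H:6
  (− 2 ring H displaced by substituents)
  + CH(CH3)2 → C:3 H:7
  + NH2 → N:1 H:2
Element totals:
  C: 9
  H: 13
  N: 1

C9H13N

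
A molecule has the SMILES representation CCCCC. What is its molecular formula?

C5H12

Atom tally by fragment:
  CH3 → C:1 H:3
  CH2 → C:1 H:2
  CH2 → C:1 H:2
  CH2 → C:1 H:2
  CH3 → C:1 H:3
Element totals:
  C: 5
  H: 12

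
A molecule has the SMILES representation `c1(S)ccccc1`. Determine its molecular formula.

Atom tally by fragment:
  benzene ring core → C:6 H:6
  (− 1 ring H displaced by substituents)
  + SH → S:1 H:1
Element totals:
  C: 6
  H: 6
  S: 1

C6H6S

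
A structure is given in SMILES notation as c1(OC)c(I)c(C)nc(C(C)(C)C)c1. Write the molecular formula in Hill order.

C11H16INO

Atom tally by fragment:
  pyridine ring core → C:5 H:5 N:1
  (− 4 ring H displaced by substituents)
  + OCH3 → C:1 H:3 O:1
  + I → I:1
  + CH3 → C:1 H:3
  + C(CH3)3 → C:4 H:9
Element totals:
  C: 11
  H: 16
  I: 1
  N: 1
  O: 1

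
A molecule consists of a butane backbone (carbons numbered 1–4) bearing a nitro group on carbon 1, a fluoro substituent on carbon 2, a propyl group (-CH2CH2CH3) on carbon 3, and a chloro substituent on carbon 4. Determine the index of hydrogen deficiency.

Atom tally by fragment:
  O2NCH2 → C:1 H:2 N:1 O:2
  CH(F) → C:1 H:1 F:1
  CH(CH2CH2CH3) → C:4 H:8
  CH2Cl → C:1 H:2 Cl:1
Element totals:
  C: 7
  H: 13
  Cl: 1
  F: 1
  N: 1
  O: 2
Molecular formula: C7H13ClFNO2.
DoU = (2C + 2 + N − H − X) / 2 = (2·7 + 2 + 1 − 13 − 2) / 2 = 1.

1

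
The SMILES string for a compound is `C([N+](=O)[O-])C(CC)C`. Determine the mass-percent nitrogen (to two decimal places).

Atom tally by fragment:
  O2NCH2 → C:1 H:2 N:1 O:2
  CH(C2H5) → C:3 H:6
  CH3 → C:1 H:3
Element totals:
  C: 5
  H: 11
  N: 1
  O: 2
Molecular formula: C5H11NO2.
Molar mass = 117.148 g/mol.
Mass from N: 1 × 14.007 = 14.007 g/mol.
%N = 14.007 / 117.148 × 100 = 11.96%.

11.96%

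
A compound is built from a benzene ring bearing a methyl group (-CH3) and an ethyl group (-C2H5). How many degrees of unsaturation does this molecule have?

4

Atom tally by fragment:
  benzene ring core → C:6 H:6
  (− 2 ring H displaced by substituents)
  + CH3 → C:1 H:3
  + C2H5 → C:2 H:5
Element totals:
  C: 9
  H: 12
Molecular formula: C9H12.
DoU = (2C + 2 + N − H − X) / 2 = (2·9 + 2 + 0 − 12 − 0) / 2 = 4.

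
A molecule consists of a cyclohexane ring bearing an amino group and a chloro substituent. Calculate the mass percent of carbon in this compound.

53.93%

Atom tally by fragment:
  cyclohexane ring core → C:6 H:12
  (− 2 ring H displaced by substituents)
  + NH2 → N:1 H:2
  + Cl → Cl:1
Element totals:
  C: 6
  H: 12
  Cl: 1
  N: 1
Molecular formula: C6H12ClN.
Molar mass = 133.619 g/mol.
Mass from C: 6 × 12.011 = 72.066 g/mol.
%C = 72.066 / 133.619 × 100 = 53.93%.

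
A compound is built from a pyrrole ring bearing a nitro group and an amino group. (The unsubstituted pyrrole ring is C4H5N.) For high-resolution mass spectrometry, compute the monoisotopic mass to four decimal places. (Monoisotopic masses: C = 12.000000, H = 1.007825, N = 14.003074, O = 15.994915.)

Atom tally by fragment:
  pyrrole ring core → C:4 H:5 N:1
  (− 2 ring H displaced by substituents)
  + NO2 → N:1 O:2
  + NH2 → N:1 H:2
Element totals:
  C: 4
  H: 5
  N: 3
  O: 2
Molecular formula: C4H5N3O2.
  M = 4(12.0) + 5(1.007825) + 3(14.003074) + 2(15.994915)
    = 48.000000 + 5.039125 + 42.009222 + 31.989830 = 127.038177

127.0382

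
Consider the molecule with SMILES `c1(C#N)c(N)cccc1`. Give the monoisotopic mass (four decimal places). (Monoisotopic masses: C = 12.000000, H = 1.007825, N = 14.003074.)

118.0531

Atom tally by fragment:
  benzene ring core → C:6 H:6
  (− 2 ring H displaced by substituents)
  + CN → C:1 N:1
  + NH2 → N:1 H:2
Element totals:
  C: 7
  H: 6
  N: 2
Molecular formula: C7H6N2.
  M = 7(12.0) + 6(1.007825) + 2(14.003074)
    = 84.000000 + 6.046950 + 28.006148 = 118.053098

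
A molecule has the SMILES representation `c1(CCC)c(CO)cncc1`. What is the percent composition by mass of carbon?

71.49%

Atom tally by fragment:
  pyridine ring core → C:5 H:5 N:1
  (− 2 ring H displaced by substituents)
  + CH2CH2CH3 → C:3 H:7
  + CH2OH → C:1 H:3 O:1
Element totals:
  C: 9
  H: 13
  N: 1
  O: 1
Molecular formula: C9H13NO.
Molar mass = 151.209 g/mol.
Mass from C: 9 × 12.011 = 108.099 g/mol.
%C = 108.099 / 151.209 × 100 = 71.49%.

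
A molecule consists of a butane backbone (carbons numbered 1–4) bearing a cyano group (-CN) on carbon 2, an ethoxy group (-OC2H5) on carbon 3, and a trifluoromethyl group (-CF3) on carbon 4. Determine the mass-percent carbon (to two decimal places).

49.23%

Atom tally by fragment:
  CH3 → C:1 H:3
  CH(CN) → C:2 H:1 N:1
  CH(OC2H5) → C:3 H:6 O:1
  CH2CF3 → C:2 H:2 F:3
Element totals:
  C: 8
  H: 12
  F: 3
  N: 1
  O: 1
Molecular formula: C8H12F3NO.
Molar mass = 195.184 g/mol.
Mass from C: 8 × 12.011 = 96.088 g/mol.
%C = 96.088 / 195.184 × 100 = 49.23%.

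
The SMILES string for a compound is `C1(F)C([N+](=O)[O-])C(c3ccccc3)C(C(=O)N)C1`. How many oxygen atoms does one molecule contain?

Atom tally by fragment:
  cyclopentane ring core → C:5 H:10
  (− 4 ring H displaced by substituents)
  + F → F:1
  + NO2 → N:1 O:2
  + C6H5 → C:6 H:5
  + CONH2 → C:1 H:2 O:1 N:1
Element totals:
  C: 12
  H: 13
  F: 1
  N: 2
  O: 3

3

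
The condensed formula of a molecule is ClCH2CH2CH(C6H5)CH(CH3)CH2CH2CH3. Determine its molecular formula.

C14H21Cl

Element totals:
  C: 14
  H: 21
  Cl: 1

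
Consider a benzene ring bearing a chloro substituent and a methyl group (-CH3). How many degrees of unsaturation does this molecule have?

Atom tally by fragment:
  benzene ring core → C:6 H:6
  (− 2 ring H displaced by substituents)
  + Cl → Cl:1
  + CH3 → C:1 H:3
Element totals:
  C: 7
  H: 7
  Cl: 1
Molecular formula: C7H7Cl.
DoU = (2C + 2 + N − H − X) / 2 = (2·7 + 2 + 0 − 7 − 1) / 2 = 4.

4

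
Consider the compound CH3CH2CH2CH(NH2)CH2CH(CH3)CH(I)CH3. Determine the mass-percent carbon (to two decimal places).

40.16%

Atom tally by fragment:
  CH3 → C:1 H:3
  CH2 → C:1 H:2
  CH2 → C:1 H:2
  CH(NH2) → C:1 H:3 N:1
  CH2 → C:1 H:2
  CH(CH3) → C:2 H:4
  CH(I) → C:1 H:1 I:1
  CH3 → C:1 H:3
Element totals:
  C: 9
  H: 20
  I: 1
  N: 1
Molecular formula: C9H20IN.
Molar mass = 269.170 g/mol.
Mass from C: 9 × 12.011 = 108.099 g/mol.
%C = 108.099 / 269.170 × 100 = 40.16%.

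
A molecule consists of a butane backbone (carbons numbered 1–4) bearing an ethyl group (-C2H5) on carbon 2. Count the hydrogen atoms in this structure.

Atom tally by fragment:
  CH3 → C:1 H:3
  CH(C2H5) → C:3 H:6
  CH2 → C:1 H:2
  CH3 → C:1 H:3
Element totals:
  C: 6
  H: 14

14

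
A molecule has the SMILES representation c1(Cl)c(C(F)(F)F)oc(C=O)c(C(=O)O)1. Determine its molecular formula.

Atom tally by fragment:
  furan ring core → C:4 H:4 O:1
  (− 4 ring H displaced by substituents)
  + Cl → Cl:1
  + CF3 → C:1 F:3
  + CHO → C:1 H:1 O:1
  + COOH → C:1 H:1 O:2
Element totals:
  C: 7
  H: 2
  Cl: 1
  F: 3
  O: 4

C7H2ClF3O4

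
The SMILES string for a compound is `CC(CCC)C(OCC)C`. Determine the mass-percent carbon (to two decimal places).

74.93%

Atom tally by fragment:
  CH3 → C:1 H:3
  CH(CH2CH2CH3) → C:4 H:8
  CH(OC2H5) → C:3 H:6 O:1
  CH3 → C:1 H:3
Element totals:
  C: 9
  H: 20
  O: 1
Molecular formula: C9H20O.
Molar mass = 144.258 g/mol.
Mass from C: 9 × 12.011 = 108.099 g/mol.
%C = 108.099 / 144.258 × 100 = 74.93%.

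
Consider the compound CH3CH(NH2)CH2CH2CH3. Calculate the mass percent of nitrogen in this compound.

Element totals:
  C: 5
  H: 13
  N: 1
Molecular formula: C5H13N.
Molar mass = 87.166 g/mol.
Mass from N: 1 × 14.007 = 14.007 g/mol.
%N = 14.007 / 87.166 × 100 = 16.07%.

16.07%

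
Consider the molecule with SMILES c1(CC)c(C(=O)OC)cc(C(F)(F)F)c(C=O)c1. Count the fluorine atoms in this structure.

Atom tally by fragment:
  benzene ring core → C:6 H:6
  (− 4 ring H displaced by substituents)
  + C2H5 → C:2 H:5
  + COOCH3 → C:2 H:3 O:2
  + CF3 → C:1 F:3
  + CHO → C:1 H:1 O:1
Element totals:
  C: 12
  H: 11
  F: 3
  O: 3

3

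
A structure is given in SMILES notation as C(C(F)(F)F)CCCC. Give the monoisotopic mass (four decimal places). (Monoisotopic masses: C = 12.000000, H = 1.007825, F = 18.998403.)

Atom tally by fragment:
  F3CCH2 → C:2 H:2 F:3
  CH2 → C:1 H:2
  CH2 → C:1 H:2
  CH2 → C:1 H:2
  CH3 → C:1 H:3
Element totals:
  C: 6
  H: 11
  F: 3
Molecular formula: C6H11F3.
  M = 6(12.0) + 11(1.007825) + 3(18.998403)
    = 72.000000 + 11.086075 + 56.995209 = 140.081284

140.0813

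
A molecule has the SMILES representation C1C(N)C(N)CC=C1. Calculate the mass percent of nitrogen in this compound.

Atom tally by fragment:
  cyclohexene ring core → C:6 H:10
  (− 2 ring H displaced by substituents)
  + NH2 → N:1 H:2
  + NH2 → N:1 H:2
Element totals:
  C: 6
  H: 12
  N: 2
Molecular formula: C6H12N2.
Molar mass = 112.176 g/mol.
Mass from N: 2 × 14.007 = 28.014 g/mol.
%N = 28.014 / 112.176 × 100 = 24.97%.

24.97%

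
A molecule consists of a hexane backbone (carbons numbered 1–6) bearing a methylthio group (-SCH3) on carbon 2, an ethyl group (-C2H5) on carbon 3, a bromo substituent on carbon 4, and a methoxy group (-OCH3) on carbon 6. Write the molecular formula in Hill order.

Atom tally by fragment:
  CH3 → C:1 H:3
  CH(SCH3) → C:2 H:4 S:1
  CH(C2H5) → C:3 H:6
  CH(Br) → C:1 H:1 Br:1
  CH2 → C:1 H:2
  CH2OCH3 → C:2 H:5 O:1
Element totals:
  C: 10
  H: 21
  Br: 1
  O: 1
  S: 1

C10H21BrOS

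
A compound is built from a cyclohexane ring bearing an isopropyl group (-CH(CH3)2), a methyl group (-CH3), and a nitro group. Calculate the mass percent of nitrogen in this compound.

7.56%

Atom tally by fragment:
  cyclohexane ring core → C:6 H:12
  (− 3 ring H displaced by substituents)
  + CH(CH3)2 → C:3 H:7
  + CH3 → C:1 H:3
  + NO2 → N:1 O:2
Element totals:
  C: 10
  H: 19
  N: 1
  O: 2
Molecular formula: C10H19NO2.
Molar mass = 185.267 g/mol.
Mass from N: 1 × 14.007 = 14.007 g/mol.
%N = 14.007 / 185.267 × 100 = 7.56%.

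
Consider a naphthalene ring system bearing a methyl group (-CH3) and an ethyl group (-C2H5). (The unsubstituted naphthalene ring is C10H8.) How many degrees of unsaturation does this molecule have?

Atom tally by fragment:
  naphthalene ring system core → C:10 H:8
  (− 2 ring H displaced by substituents)
  + CH3 → C:1 H:3
  + C2H5 → C:2 H:5
Element totals:
  C: 13
  H: 14
Molecular formula: C13H14.
DoU = (2C + 2 + N − H − X) / 2 = (2·13 + 2 + 0 − 14 − 0) / 2 = 7.

7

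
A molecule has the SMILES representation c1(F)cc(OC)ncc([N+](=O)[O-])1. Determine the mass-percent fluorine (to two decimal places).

Atom tally by fragment:
  pyridine ring core → C:5 H:5 N:1
  (− 3 ring H displaced by substituents)
  + F → F:1
  + OCH3 → C:1 H:3 O:1
  + NO2 → N:1 O:2
Element totals:
  C: 6
  H: 5
  F: 1
  N: 2
  O: 3
Molecular formula: C6H5FN2O3.
Molar mass = 172.115 g/mol.
Mass from F: 1 × 18.998 = 18.998 g/mol.
%F = 18.998 / 172.115 × 100 = 11.04%.

11.04%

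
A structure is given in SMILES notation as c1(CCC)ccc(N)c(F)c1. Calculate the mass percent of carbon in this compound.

70.56%

Atom tally by fragment:
  benzene ring core → C:6 H:6
  (− 3 ring H displaced by substituents)
  + CH2CH2CH3 → C:3 H:7
  + NH2 → N:1 H:2
  + F → F:1
Element totals:
  C: 9
  H: 12
  F: 1
  N: 1
Molecular formula: C9H12FN.
Molar mass = 153.200 g/mol.
Mass from C: 9 × 12.011 = 108.099 g/mol.
%C = 108.099 / 153.200 × 100 = 70.56%.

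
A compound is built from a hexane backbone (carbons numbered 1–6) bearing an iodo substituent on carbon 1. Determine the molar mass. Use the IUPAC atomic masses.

Atom tally by fragment:
  ICH2 → C:1 H:2 I:1
  CH2 → C:1 H:2
  CH2 → C:1 H:2
  CH2 → C:1 H:2
  CH2 → C:1 H:2
  CH3 → C:1 H:3
Element totals:
  C: 6
  H: 13
  I: 1
Molecular formula: C6H13I.
  M = 6(12.011) + 13(1.008) + 126.904
    = 72.066 + 13.104 + 126.904 = 212.074

212.07 g/mol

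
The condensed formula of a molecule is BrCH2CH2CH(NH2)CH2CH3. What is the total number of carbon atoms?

Atom tally by fragment:
  BrCH2 → C:1 H:2 Br:1
  CH2 → C:1 H:2
  CH(NH2) → C:1 H:3 N:1
  CH2 → C:1 H:2
  CH3 → C:1 H:3
Element totals:
  C: 5
  H: 12
  Br: 1
  N: 1

5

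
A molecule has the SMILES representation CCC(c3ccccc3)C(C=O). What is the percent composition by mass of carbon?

Atom tally by fragment:
  CH3 → C:1 H:3
  CH2 → C:1 H:2
  CH(C6H5) → C:7 H:6
  CH2CHO → C:2 H:3 O:1
Element totals:
  C: 11
  H: 14
  O: 1
Molecular formula: C11H14O.
Molar mass = 162.232 g/mol.
Mass from C: 11 × 12.011 = 132.121 g/mol.
%C = 132.121 / 162.232 × 100 = 81.44%.

81.44%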